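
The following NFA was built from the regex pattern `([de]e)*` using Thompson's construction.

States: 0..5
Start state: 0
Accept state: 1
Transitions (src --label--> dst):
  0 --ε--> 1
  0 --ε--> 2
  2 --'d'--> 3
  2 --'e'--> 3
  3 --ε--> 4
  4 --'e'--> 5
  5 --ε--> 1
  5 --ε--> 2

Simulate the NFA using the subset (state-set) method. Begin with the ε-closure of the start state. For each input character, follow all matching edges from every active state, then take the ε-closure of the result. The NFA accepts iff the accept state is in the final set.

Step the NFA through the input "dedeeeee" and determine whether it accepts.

S₀ = ε-closure({0}) = {0,1,2}
'd' @ 1: {3,4}
'e' @ 2: {1,2,5}  [accepting]
'd' @ 3: {3,4}
'e' @ 4: {1,2,5}  [accepting]
'e' @ 5: {3,4}
'e' @ 6: {1,2,5}  [accepting]
'e' @ 7: {3,4}
'e' @ 8: {1,2,5}  [accepting]
final: {1,2,5}; accept 1 in set

Answer: ACCEPT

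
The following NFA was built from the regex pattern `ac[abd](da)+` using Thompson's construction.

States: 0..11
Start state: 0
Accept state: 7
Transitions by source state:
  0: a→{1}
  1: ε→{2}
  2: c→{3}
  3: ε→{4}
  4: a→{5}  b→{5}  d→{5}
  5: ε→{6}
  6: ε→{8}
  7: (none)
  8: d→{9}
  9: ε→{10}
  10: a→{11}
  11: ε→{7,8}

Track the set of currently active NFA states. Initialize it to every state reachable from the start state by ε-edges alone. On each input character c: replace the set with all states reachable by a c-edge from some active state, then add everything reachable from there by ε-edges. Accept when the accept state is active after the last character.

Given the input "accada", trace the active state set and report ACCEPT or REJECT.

Answer: REJECT

Derivation:
S₀ = ε-closure({0}) = {0}
'a' @ 1: {1,2}
'c' @ 2: {3,4}
'c' @ 3: {}  — no active states
rest 'ada' ignored (set empty)
end set {} — state 7 not in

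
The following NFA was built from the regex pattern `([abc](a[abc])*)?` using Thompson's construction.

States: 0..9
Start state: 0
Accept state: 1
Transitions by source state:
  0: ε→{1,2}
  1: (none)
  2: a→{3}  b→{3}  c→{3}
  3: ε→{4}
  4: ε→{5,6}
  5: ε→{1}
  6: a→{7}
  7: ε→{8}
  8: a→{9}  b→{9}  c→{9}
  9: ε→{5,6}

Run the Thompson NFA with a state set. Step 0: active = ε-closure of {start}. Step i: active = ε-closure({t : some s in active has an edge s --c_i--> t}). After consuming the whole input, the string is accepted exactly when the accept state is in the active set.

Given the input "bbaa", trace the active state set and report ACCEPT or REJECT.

Answer: REJECT

Derivation:
start: ε-closure({0}) = {0,1,2}
'b' @ 1: {1,3,4,5,6}  [accepting]
'b' @ 2: {}  — no active states
rest 'aa' ignored (set empty)
final: {}; accept 1 not in set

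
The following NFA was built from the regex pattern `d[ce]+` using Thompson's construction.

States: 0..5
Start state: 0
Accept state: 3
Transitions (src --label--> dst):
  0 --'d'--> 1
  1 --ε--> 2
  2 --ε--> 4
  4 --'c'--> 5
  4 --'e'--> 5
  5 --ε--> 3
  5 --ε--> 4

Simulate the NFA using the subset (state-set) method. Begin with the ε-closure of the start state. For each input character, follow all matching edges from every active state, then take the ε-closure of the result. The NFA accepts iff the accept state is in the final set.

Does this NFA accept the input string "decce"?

S₀ = ε-closure({0}) = {0}
'd' @ 1: {1,2,4}
'e' @ 2: {3,4,5}  (accept∈set)
'c' @ 3: {3,4,5}  (accept∈set)
'c' @ 4: {3,4,5}  (accept∈set)
'e' @ 5: {3,4,5}  (accept∈set)
after full input: {3,4,5}  (accept=3 in)

Answer: ACCEPT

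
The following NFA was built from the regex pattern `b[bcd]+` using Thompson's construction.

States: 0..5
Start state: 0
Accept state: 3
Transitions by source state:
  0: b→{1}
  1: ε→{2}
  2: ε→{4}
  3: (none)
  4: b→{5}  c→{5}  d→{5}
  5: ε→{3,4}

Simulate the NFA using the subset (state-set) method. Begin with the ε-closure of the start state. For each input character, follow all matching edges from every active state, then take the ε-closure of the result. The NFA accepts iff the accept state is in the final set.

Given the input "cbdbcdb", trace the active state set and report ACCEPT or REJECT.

Answer: REJECT

Steps:
start: ε-closure({0}) = {0}
'c' @ 1: {}  — state set empty
rest 'bdbcdb' ignored (set empty)
end set {} — state 3 not in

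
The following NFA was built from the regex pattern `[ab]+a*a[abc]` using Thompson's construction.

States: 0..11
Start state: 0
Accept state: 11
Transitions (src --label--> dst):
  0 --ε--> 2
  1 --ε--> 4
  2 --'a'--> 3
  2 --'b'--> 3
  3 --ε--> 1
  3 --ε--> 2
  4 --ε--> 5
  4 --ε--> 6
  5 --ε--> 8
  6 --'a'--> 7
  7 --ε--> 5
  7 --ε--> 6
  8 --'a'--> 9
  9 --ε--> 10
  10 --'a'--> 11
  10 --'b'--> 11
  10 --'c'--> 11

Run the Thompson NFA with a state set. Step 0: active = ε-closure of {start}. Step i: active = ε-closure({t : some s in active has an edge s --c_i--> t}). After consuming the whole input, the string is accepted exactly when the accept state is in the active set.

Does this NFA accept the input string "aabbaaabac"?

S₀ = ε-closure({0}) = {0,2}
'a' @ 1: {1,2,3,4,5,6,8}
'a' @ 2: {1,2,3,4,5,6,7,8,9,10}
'b' @ 3: {1,2,3,4,5,6,8,11}  ✓accept
'b' @ 4: {1,2,3,4,5,6,8}
'a' @ 5: {1,2,3,4,5,6,7,8,9,10}
'a' @ 6: {1,2,3,4,5,6,7,8,9,10,11}  ✓accept
'a' @ 7: {1,2,3,4,5,6,7,8,9,10,11}  ✓accept
'b' @ 8: {1,2,3,4,5,6,8,11}  ✓accept
'a' @ 9: {1,2,3,4,5,6,7,8,9,10}
'c' @ 10: {11}  ✓accept
final: {11}; accept 11 in set

Answer: ACCEPT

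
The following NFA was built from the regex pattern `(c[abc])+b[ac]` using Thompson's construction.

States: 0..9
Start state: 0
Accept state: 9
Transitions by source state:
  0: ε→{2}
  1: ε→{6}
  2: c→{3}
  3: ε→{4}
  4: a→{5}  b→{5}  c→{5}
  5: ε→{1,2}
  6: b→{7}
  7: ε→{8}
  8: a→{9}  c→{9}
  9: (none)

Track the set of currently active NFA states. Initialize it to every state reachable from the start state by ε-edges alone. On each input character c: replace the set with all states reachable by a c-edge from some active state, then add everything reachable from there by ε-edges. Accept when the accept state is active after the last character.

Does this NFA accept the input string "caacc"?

start: ε-closure({0}) = {0,2}
'c' @ 1: {3,4}
'a' @ 2: {1,2,5,6}
'a' @ 3: {}  — no active states
rest 'cc' ignored (set empty)
final: {}; accept 9 not in set

Answer: REJECT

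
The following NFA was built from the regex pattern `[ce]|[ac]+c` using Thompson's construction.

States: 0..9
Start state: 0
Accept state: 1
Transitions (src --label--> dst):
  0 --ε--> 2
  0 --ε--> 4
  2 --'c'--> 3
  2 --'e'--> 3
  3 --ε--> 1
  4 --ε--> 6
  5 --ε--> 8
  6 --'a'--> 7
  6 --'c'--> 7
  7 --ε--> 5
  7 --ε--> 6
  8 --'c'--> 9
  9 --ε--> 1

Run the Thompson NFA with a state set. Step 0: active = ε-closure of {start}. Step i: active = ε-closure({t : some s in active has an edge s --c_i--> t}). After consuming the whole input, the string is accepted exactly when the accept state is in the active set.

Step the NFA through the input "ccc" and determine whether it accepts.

initial (ε-close {0}): {0,2,4,6}
'c' @ 1: {1,3,5,6,7,8}  (accept∈set)
'c' @ 2: {1,5,6,7,8,9}  (accept∈set)
'c' @ 3: {1,5,6,7,8,9}  (accept∈set)
final: {1,5,6,7,8,9}; accept 1 in set

Answer: ACCEPT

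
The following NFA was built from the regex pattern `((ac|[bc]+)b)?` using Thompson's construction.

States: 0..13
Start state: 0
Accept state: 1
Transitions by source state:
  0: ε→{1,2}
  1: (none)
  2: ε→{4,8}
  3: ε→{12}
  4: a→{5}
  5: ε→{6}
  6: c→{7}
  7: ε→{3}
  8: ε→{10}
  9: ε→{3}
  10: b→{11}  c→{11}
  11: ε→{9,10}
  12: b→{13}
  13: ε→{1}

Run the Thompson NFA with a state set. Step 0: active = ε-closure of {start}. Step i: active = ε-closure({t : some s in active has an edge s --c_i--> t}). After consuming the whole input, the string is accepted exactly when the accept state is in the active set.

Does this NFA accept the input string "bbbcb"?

initial (ε-close {0}): {0,1,2,4,8,10}
'b' @ 1: {3,9,10,11,12}
'b' @ 2: {1,3,9,10,11,12,13}  ✓accept
'b' @ 3: {1,3,9,10,11,12,13}  ✓accept
'c' @ 4: {3,9,10,11,12}
'b' @ 5: {1,3,9,10,11,12,13}  ✓accept
end set {1,3,9,10,11,12,13} — state 1 in

Answer: ACCEPT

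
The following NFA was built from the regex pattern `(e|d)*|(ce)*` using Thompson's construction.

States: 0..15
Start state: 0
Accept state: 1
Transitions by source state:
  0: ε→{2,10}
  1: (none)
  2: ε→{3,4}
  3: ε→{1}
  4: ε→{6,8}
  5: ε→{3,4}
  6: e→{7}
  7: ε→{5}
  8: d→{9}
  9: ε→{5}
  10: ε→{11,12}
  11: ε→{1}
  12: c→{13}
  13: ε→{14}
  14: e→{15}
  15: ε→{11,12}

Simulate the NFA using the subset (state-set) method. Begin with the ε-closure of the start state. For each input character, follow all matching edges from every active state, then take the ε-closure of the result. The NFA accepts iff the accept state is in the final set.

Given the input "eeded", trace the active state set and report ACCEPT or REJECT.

Answer: ACCEPT

Trace:
start: ε-closure({0}) = {0,1,2,3,4,6,8,10,11,12}
'e' @ 1: {1,3,4,5,6,7,8}  ✓accept
'e' @ 2: {1,3,4,5,6,7,8}  ✓accept
'd' @ 3: {1,3,4,5,6,8,9}  ✓accept
'e' @ 4: {1,3,4,5,6,7,8}  ✓accept
'd' @ 5: {1,3,4,5,6,8,9}  ✓accept
final: {1,3,4,5,6,8,9}; accept 1 in set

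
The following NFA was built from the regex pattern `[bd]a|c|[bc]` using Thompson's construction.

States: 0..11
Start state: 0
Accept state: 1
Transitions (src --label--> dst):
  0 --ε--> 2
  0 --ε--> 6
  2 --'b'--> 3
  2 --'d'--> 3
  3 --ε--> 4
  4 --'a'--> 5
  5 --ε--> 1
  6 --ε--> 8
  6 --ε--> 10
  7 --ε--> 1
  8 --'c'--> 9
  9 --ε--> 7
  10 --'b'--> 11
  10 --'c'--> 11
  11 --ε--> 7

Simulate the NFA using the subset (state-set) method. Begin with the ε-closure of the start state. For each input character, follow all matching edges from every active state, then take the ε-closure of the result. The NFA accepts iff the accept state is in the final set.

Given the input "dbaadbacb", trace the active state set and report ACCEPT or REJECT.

Answer: REJECT

Steps:
start: ε-closure({0}) = {0,2,6,8,10}
'd' @ 1: {3,4}
'b' @ 2: {}  — no active states
rest 'aadbacb' ignored (set empty)
final: {}; accept 1 not in set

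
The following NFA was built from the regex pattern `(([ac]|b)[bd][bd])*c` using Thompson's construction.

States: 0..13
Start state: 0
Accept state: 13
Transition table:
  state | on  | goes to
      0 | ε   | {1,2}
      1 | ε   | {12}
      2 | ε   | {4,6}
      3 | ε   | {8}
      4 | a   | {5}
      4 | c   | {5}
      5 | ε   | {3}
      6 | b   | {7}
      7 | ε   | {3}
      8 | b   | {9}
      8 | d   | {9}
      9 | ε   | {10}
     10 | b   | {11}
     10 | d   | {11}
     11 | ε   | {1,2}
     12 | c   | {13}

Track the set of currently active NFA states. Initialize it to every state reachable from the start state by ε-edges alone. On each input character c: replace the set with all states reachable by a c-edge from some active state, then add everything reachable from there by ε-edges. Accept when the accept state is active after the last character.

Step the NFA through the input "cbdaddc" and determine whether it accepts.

start: ε-closure({0}) = {0,1,2,4,6,12}
'c' @ 1: {3,5,8,13}  (accept∈set)
'b' @ 2: {9,10}
'd' @ 3: {1,2,4,6,11,12}
'a' @ 4: {3,5,8}
'd' @ 5: {9,10}
'd' @ 6: {1,2,4,6,11,12}
'c' @ 7: {3,5,8,13}  (accept∈set)
end set {3,5,8,13} — state 13 in

Answer: ACCEPT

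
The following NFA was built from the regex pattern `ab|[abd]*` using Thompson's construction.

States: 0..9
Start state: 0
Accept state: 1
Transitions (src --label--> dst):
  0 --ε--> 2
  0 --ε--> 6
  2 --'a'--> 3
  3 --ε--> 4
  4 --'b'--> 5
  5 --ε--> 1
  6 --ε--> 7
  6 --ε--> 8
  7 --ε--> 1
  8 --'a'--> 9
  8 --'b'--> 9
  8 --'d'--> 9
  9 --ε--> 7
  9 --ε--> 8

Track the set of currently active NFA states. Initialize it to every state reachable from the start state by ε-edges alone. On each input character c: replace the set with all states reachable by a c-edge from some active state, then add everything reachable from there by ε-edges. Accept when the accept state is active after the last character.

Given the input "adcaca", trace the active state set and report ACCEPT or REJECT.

S₀ = ε-closure({0}) = {0,1,2,6,7,8}
'a' @ 1: {1,3,4,7,8,9}  [accepting]
'd' @ 2: {1,7,8,9}  [accepting]
'c' @ 3: {}  — state set empty
rest 'aca' ignored (set empty)
end set {} — state 1 not in

Answer: REJECT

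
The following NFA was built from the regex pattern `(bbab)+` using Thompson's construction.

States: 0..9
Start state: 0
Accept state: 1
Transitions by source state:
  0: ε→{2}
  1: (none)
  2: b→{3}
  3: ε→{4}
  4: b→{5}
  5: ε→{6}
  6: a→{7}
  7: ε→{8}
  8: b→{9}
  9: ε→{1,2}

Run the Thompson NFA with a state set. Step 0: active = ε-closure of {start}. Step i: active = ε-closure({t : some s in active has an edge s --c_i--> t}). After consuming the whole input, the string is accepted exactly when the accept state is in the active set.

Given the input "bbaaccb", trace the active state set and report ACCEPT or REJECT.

Answer: REJECT

Trace:
S₀ = ε-closure({0}) = {0,2}
'b' @ 1: {3,4}
'b' @ 2: {5,6}
'a' @ 3: {7,8}
'a' @ 4: {}  — state set empty
rest 'ccb' ignored (set empty)
final: {}; accept 1 not in set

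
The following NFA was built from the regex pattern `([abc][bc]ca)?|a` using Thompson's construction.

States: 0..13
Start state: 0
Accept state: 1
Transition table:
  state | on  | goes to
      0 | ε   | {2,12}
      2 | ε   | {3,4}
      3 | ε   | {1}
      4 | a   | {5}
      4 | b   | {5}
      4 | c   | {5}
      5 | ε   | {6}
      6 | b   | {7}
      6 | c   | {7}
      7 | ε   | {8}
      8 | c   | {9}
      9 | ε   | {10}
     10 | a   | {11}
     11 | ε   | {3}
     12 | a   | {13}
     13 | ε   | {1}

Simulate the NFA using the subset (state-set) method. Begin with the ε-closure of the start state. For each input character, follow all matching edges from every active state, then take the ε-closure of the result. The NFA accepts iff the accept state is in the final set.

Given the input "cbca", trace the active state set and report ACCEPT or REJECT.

Answer: ACCEPT

Trace:
initial (ε-close {0}): {0,1,2,3,4,12}
'c' @ 1: {5,6}
'b' @ 2: {7,8}
'c' @ 3: {9,10}
'a' @ 4: {1,3,11}  ✓accept
end set {1,3,11} — state 1 in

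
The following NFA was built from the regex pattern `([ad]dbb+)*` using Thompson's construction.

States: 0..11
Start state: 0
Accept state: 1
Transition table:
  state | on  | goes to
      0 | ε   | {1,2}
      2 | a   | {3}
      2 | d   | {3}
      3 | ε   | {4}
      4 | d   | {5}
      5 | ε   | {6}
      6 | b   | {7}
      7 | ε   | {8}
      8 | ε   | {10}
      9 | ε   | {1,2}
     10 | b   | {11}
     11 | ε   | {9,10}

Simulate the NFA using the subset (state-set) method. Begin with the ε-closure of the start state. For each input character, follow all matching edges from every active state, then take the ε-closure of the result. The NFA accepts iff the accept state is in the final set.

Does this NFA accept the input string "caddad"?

S₀ = ε-closure({0}) = {0,1,2}
'c' @ 1: {}  — dead — no transitions
rest 'addad' ignored (set empty)
final: {}; accept 1 not in set

Answer: REJECT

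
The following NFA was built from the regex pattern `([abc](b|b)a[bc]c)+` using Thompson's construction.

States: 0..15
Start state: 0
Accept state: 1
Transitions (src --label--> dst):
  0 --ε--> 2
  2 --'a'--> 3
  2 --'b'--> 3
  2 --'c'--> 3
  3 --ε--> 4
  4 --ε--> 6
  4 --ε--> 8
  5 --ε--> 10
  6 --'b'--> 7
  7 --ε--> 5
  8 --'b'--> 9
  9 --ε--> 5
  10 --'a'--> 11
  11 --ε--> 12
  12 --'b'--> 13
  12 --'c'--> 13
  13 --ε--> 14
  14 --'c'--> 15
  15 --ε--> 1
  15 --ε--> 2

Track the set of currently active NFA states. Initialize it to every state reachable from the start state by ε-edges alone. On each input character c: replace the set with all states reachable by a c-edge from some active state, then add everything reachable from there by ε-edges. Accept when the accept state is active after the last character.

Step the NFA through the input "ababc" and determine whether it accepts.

Answer: ACCEPT

Derivation:
start: ε-closure({0}) = {0,2}
'a' @ 1: {3,4,6,8}
'b' @ 2: {5,7,9,10}
'a' @ 3: {11,12}
'b' @ 4: {13,14}
'c' @ 5: {1,2,15}  ✓accept
final: {1,2,15}; accept 1 in set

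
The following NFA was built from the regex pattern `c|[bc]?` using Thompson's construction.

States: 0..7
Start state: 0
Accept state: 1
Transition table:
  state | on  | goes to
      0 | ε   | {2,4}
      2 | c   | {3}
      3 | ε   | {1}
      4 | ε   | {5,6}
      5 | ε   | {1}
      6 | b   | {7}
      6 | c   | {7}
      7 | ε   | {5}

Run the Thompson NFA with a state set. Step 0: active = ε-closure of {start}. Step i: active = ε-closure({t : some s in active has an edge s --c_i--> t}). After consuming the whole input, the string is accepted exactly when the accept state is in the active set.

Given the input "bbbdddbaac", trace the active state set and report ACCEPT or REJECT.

Answer: REJECT

Trace:
S₀ = ε-closure({0}) = {0,1,2,4,5,6}
'b' @ 1: {1,5,7}  (accept∈set)
'b' @ 2: {}  — dead — no transitions
rest 'bdddbaac' ignored (set empty)
final: {}; accept 1 not in set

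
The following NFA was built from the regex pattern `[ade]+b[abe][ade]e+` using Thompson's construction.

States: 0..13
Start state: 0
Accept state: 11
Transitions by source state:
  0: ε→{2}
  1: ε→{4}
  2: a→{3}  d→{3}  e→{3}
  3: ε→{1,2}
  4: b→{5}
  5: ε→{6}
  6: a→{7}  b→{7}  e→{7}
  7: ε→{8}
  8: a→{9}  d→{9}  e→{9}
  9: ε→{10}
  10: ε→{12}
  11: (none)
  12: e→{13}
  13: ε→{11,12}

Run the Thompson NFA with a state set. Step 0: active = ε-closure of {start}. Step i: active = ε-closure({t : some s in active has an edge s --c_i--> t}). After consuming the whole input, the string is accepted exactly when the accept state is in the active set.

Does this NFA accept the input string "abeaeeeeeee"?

S₀ = ε-closure({0}) = {0,2}
'a' @ 1: {1,2,3,4}
'b' @ 2: {5,6}
'e' @ 3: {7,8}
'a' @ 4: {9,10,12}
'e' @ 5: {11,12,13}  ✓accept
'e' @ 6: {11,12,13}  ✓accept
'e' @ 7: {11,12,13}  ✓accept
'e' @ 8: {11,12,13}  ✓accept
'e' @ 9: {11,12,13}  ✓accept
'e' @ 10: {11,12,13}  ✓accept
'e' @ 11: {11,12,13}  ✓accept
end set {11,12,13} — state 11 in

Answer: ACCEPT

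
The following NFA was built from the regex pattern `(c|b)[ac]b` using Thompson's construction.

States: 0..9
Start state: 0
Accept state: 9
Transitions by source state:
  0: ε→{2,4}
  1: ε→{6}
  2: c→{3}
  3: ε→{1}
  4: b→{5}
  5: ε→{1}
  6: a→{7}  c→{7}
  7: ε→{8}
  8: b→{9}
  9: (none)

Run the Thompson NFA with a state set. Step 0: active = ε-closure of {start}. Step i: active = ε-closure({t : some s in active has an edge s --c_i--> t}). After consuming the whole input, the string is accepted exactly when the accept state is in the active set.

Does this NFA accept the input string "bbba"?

start: ε-closure({0}) = {0,2,4}
'b' @ 1: {1,5,6}
'b' @ 2: {}  — state set empty
rest 'ba' ignored (set empty)
end set {} — state 9 not in

Answer: REJECT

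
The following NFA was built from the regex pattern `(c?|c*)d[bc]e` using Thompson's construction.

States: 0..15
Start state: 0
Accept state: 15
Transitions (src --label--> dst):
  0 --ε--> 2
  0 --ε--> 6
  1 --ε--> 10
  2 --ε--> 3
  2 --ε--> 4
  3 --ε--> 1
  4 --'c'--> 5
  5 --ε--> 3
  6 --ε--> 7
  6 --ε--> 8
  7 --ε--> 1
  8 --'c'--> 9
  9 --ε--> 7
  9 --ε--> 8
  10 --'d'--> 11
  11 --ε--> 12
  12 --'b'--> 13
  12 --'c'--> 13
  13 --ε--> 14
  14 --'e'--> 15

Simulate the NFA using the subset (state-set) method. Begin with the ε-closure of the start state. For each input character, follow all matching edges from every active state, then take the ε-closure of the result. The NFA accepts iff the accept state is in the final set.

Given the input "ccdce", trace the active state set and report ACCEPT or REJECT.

Answer: ACCEPT

Derivation:
initial (ε-close {0}): {0,1,2,3,4,6,7,8,10}
'c' @ 1: {1,3,5,7,8,9,10}
'c' @ 2: {1,7,8,9,10}
'd' @ 3: {11,12}
'c' @ 4: {13,14}
'e' @ 5: {15}  ✓accept
after full input: {15}  (accept=15 in)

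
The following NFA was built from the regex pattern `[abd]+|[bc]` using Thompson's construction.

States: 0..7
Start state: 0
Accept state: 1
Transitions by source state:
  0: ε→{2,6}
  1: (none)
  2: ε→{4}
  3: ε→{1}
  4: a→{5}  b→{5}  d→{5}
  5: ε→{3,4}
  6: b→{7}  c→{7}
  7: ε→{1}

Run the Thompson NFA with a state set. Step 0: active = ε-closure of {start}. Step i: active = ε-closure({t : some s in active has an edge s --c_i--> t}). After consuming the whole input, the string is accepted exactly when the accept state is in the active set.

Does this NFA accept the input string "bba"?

initial (ε-close {0}): {0,2,4,6}
'b' @ 1: {1,3,4,5,7}  [accepting]
'b' @ 2: {1,3,4,5}  [accepting]
'a' @ 3: {1,3,4,5}  [accepting]
final: {1,3,4,5}; accept 1 in set

Answer: ACCEPT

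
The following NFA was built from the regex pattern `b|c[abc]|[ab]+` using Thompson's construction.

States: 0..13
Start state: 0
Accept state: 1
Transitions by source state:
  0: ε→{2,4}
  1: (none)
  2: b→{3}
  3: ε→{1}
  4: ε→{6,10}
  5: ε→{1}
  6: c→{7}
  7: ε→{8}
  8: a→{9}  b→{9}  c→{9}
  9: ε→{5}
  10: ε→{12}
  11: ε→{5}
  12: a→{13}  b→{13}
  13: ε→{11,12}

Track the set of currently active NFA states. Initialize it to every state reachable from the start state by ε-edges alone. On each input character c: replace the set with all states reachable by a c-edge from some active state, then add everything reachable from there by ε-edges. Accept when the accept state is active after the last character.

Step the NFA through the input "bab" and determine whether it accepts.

Answer: ACCEPT

Derivation:
start: ε-closure({0}) = {0,2,4,6,10,12}
'b' @ 1: {1,3,5,11,12,13}  ✓accept
'a' @ 2: {1,5,11,12,13}  ✓accept
'b' @ 3: {1,5,11,12,13}  ✓accept
final: {1,5,11,12,13}; accept 1 in set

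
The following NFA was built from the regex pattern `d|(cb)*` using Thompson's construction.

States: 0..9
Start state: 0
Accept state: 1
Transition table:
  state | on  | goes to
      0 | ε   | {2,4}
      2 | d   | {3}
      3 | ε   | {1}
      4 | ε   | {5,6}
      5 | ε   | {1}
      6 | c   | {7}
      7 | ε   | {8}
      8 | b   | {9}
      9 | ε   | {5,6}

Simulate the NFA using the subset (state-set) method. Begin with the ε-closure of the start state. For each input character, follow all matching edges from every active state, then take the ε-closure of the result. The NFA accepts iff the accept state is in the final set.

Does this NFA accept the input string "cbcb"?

Answer: ACCEPT

Trace:
initial (ε-close {0}): {0,1,2,4,5,6}
'c' @ 1: {7,8}
'b' @ 2: {1,5,6,9}  (accept∈set)
'c' @ 3: {7,8}
'b' @ 4: {1,5,6,9}  (accept∈set)
end set {1,5,6,9} — state 1 in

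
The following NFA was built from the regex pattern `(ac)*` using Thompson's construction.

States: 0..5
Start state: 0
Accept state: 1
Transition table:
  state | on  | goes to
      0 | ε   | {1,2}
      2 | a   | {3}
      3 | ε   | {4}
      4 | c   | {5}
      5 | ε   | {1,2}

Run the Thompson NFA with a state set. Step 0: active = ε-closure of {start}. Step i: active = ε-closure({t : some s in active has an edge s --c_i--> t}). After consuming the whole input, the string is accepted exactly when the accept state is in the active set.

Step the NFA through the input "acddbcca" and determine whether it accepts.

Answer: REJECT

Steps:
S₀ = ε-closure({0}) = {0,1,2}
'a' @ 1: {3,4}
'c' @ 2: {1,2,5}  [accepting]
'd' @ 3: {}  — no active states
rest 'dbcca' ignored (set empty)
final: {}; accept 1 not in set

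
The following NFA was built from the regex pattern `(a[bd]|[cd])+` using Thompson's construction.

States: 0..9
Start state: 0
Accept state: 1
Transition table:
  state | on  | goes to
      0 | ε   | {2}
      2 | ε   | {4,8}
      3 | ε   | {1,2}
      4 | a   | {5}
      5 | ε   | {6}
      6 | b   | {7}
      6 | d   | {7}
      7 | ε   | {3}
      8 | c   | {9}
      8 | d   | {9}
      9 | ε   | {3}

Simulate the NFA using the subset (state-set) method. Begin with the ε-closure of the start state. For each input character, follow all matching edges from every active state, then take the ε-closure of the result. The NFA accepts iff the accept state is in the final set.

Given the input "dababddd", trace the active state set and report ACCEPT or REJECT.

Answer: ACCEPT

Trace:
initial (ε-close {0}): {0,2,4,8}
'd' @ 1: {1,2,3,4,8,9}  ✓accept
'a' @ 2: {5,6}
'b' @ 3: {1,2,3,4,7,8}  ✓accept
'a' @ 4: {5,6}
'b' @ 5: {1,2,3,4,7,8}  ✓accept
'd' @ 6: {1,2,3,4,8,9}  ✓accept
'd' @ 7: {1,2,3,4,8,9}  ✓accept
'd' @ 8: {1,2,3,4,8,9}  ✓accept
after full input: {1,2,3,4,8,9}  (accept=1 in)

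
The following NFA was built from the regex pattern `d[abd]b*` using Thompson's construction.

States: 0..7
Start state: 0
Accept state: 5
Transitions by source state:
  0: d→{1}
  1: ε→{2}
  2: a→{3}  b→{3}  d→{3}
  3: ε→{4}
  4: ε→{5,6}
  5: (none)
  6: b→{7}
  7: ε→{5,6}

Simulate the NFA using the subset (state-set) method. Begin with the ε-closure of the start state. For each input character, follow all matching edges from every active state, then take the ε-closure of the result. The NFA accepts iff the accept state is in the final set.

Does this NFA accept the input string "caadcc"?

S₀ = ε-closure({0}) = {0}
'c' @ 1: {}  — state set empty
rest 'aadcc' ignored (set empty)
after full input: {}  (accept=5 not in)

Answer: REJECT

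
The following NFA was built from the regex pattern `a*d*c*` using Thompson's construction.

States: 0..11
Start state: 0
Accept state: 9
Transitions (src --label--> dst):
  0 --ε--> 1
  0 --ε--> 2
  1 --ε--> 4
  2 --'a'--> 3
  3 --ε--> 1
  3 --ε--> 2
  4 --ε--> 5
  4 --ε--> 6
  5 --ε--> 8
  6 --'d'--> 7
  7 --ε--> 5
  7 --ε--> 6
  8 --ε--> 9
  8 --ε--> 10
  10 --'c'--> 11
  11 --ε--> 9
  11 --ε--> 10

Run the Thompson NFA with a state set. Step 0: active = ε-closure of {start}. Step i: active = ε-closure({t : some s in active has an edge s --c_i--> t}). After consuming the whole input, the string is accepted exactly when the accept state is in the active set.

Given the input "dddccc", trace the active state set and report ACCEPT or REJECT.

Answer: ACCEPT

Trace:
S₀ = ε-closure({0}) = {0,1,2,4,5,6,8,9,10}
'd' @ 1: {5,6,7,8,9,10}  ✓accept
'd' @ 2: {5,6,7,8,9,10}  ✓accept
'd' @ 3: {5,6,7,8,9,10}  ✓accept
'c' @ 4: {9,10,11}  ✓accept
'c' @ 5: {9,10,11}  ✓accept
'c' @ 6: {9,10,11}  ✓accept
end set {9,10,11} — state 9 in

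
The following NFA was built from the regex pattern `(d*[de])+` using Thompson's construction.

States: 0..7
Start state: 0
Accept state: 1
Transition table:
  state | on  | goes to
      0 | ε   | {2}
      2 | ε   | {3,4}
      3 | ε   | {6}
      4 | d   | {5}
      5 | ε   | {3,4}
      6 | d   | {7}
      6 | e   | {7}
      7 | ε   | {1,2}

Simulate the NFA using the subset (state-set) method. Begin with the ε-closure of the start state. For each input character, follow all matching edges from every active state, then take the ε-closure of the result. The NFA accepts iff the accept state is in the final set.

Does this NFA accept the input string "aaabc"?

start: ε-closure({0}) = {0,2,3,4,6}
'a' @ 1: {}  — state set empty
rest 'aabc' ignored (set empty)
after full input: {}  (accept=1 not in)

Answer: REJECT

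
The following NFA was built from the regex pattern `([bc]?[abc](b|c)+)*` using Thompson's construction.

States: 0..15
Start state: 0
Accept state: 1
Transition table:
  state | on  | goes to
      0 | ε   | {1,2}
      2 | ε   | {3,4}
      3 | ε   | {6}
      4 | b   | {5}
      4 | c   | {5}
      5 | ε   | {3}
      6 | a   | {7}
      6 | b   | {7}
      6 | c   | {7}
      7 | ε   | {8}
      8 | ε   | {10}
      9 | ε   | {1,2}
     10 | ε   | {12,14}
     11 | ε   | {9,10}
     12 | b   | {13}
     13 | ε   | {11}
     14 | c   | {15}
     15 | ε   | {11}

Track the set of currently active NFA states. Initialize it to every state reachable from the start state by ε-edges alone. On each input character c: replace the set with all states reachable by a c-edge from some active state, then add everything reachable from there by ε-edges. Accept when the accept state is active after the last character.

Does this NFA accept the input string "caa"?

Answer: REJECT

Trace:
initial (ε-close {0}): {0,1,2,3,4,6}
'c' @ 1: {3,5,6,7,8,10,12,14}
'a' @ 2: {7,8,10,12,14}
'a' @ 3: {}  — no active states
final: {}; accept 1 not in set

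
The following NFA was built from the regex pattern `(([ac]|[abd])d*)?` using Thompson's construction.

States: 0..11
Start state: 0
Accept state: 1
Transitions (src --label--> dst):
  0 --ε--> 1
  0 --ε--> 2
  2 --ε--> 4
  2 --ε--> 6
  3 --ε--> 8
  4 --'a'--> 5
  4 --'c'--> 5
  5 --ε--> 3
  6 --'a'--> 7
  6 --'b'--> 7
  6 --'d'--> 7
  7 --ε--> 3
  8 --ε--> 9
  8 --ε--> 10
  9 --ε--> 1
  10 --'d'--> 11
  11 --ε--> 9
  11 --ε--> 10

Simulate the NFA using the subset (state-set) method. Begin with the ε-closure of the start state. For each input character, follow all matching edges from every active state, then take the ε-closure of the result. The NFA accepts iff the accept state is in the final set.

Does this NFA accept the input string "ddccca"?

Answer: REJECT

Steps:
start: ε-closure({0}) = {0,1,2,4,6}
'd' @ 1: {1,3,7,8,9,10}  ✓accept
'd' @ 2: {1,9,10,11}  ✓accept
'c' @ 3: {}  — no active states
rest 'cca' ignored (set empty)
after full input: {}  (accept=1 not in)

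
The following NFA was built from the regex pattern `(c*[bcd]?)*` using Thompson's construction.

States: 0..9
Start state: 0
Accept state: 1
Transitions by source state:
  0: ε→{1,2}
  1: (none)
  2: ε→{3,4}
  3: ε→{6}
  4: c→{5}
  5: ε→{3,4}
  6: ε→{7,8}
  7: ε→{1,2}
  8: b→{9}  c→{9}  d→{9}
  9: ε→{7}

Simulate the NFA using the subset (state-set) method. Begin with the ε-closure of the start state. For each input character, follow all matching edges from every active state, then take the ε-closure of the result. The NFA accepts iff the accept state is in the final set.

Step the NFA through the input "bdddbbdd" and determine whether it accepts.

S₀ = ε-closure({0}) = {0,1,2,3,4,6,7,8}
'b' @ 1: {1,2,3,4,6,7,8,9}  (accept∈set)
'd' @ 2: {1,2,3,4,6,7,8,9}  (accept∈set)
'd' @ 3: {1,2,3,4,6,7,8,9}  (accept∈set)
'd' @ 4: {1,2,3,4,6,7,8,9}  (accept∈set)
'b' @ 5: {1,2,3,4,6,7,8,9}  (accept∈set)
'b' @ 6: {1,2,3,4,6,7,8,9}  (accept∈set)
'd' @ 7: {1,2,3,4,6,7,8,9}  (accept∈set)
'd' @ 8: {1,2,3,4,6,7,8,9}  (accept∈set)
after full input: {1,2,3,4,6,7,8,9}  (accept=1 in)

Answer: ACCEPT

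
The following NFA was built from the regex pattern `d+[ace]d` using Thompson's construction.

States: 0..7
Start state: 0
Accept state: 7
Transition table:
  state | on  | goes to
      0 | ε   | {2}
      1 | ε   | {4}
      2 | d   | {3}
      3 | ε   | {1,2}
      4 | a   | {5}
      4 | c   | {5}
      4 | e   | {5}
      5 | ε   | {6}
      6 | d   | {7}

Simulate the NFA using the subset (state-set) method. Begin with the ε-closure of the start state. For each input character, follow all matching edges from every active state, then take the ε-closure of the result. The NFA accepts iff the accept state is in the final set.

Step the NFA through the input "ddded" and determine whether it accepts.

start: ε-closure({0}) = {0,2}
'd' @ 1: {1,2,3,4}
'd' @ 2: {1,2,3,4}
'd' @ 3: {1,2,3,4}
'e' @ 4: {5,6}
'd' @ 5: {7}  (accept∈set)
end set {7} — state 7 in

Answer: ACCEPT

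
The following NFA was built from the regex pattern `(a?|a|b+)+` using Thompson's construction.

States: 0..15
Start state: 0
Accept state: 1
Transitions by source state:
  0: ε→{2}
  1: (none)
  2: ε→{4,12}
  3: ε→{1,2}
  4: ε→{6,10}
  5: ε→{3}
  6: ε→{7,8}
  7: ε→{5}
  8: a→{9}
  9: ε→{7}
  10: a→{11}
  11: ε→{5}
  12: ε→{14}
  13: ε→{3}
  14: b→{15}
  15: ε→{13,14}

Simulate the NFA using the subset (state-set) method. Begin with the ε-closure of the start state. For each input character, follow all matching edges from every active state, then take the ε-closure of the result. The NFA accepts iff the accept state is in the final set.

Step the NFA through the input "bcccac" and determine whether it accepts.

start: ε-closure({0}) = {0,1,2,3,4,5,6,7,8,10,12,14}
'b' @ 1: {1,2,3,4,5,6,7,8,10,12,13,14,15}  ✓accept
'c' @ 2: {}  — state set empty
rest 'ccac' ignored (set empty)
end set {} — state 1 not in

Answer: REJECT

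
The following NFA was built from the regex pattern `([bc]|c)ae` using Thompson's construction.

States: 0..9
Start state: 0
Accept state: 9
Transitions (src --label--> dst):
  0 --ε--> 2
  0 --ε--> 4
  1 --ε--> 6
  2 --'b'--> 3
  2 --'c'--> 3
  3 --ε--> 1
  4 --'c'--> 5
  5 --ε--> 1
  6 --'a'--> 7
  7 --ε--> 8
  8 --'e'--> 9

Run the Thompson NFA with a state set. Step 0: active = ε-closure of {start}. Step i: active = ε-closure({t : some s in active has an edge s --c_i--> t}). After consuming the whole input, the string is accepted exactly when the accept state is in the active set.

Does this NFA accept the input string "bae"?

Answer: ACCEPT

Trace:
S₀ = ε-closure({0}) = {0,2,4}
'b' @ 1: {1,3,6}
'a' @ 2: {7,8}
'e' @ 3: {9}  [accepting]
end set {9} — state 9 in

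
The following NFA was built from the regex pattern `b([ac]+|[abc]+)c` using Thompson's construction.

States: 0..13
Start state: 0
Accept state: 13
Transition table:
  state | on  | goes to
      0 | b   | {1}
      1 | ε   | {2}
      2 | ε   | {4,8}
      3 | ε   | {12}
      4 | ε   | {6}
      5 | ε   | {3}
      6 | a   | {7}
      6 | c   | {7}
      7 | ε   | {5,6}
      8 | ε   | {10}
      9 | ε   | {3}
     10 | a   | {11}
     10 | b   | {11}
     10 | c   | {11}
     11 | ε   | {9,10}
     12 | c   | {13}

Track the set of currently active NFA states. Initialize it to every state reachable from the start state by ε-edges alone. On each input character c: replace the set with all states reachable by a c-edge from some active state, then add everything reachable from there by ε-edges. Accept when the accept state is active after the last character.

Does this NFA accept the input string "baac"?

initial (ε-close {0}): {0}
'b' @ 1: {1,2,4,6,8,10}
'a' @ 2: {3,5,6,7,9,10,11,12}
'a' @ 3: {3,5,6,7,9,10,11,12}
'c' @ 4: {3,5,6,7,9,10,11,12,13}  [accepting]
end set {3,5,6,7,9,10,11,12,13} — state 13 in

Answer: ACCEPT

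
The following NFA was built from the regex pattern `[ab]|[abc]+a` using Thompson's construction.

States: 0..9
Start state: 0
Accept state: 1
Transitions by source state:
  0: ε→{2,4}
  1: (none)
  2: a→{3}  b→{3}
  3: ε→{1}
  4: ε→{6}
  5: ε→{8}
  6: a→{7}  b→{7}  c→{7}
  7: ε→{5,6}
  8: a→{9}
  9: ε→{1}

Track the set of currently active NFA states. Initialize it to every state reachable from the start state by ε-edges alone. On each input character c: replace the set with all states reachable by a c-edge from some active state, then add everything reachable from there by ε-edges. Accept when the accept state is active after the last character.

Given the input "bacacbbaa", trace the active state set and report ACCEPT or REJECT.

start: ε-closure({0}) = {0,2,4,6}
'b' @ 1: {1,3,5,6,7,8}  (accept∈set)
'a' @ 2: {1,5,6,7,8,9}  (accept∈set)
'c' @ 3: {5,6,7,8}
'a' @ 4: {1,5,6,7,8,9}  (accept∈set)
'c' @ 5: {5,6,7,8}
'b' @ 6: {5,6,7,8}
'b' @ 7: {5,6,7,8}
'a' @ 8: {1,5,6,7,8,9}  (accept∈set)
'a' @ 9: {1,5,6,7,8,9}  (accept∈set)
after full input: {1,5,6,7,8,9}  (accept=1 in)

Answer: ACCEPT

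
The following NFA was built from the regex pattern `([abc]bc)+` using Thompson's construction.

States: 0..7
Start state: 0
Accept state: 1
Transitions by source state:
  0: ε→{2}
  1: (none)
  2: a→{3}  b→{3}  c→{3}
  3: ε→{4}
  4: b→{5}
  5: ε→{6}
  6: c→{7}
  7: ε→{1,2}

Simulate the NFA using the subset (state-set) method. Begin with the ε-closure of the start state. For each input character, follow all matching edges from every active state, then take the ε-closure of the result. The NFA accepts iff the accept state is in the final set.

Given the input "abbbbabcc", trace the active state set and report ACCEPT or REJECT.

initial (ε-close {0}): {0,2}
'a' @ 1: {3,4}
'b' @ 2: {5,6}
'b' @ 3: {}  — dead — no transitions
rest 'bbabcc' ignored (set empty)
final: {}; accept 1 not in set

Answer: REJECT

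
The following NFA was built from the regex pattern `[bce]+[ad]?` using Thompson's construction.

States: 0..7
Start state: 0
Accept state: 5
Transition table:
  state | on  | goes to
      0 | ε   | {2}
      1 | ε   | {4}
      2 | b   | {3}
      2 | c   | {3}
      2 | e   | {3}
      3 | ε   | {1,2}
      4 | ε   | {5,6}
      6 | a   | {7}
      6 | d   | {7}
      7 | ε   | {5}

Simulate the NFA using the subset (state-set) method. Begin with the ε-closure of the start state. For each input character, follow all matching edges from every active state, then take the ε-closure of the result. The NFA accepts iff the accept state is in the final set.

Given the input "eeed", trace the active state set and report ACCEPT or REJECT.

S₀ = ε-closure({0}) = {0,2}
'e' @ 1: {1,2,3,4,5,6}  (accept∈set)
'e' @ 2: {1,2,3,4,5,6}  (accept∈set)
'e' @ 3: {1,2,3,4,5,6}  (accept∈set)
'd' @ 4: {5,7}  (accept∈set)
after full input: {5,7}  (accept=5 in)

Answer: ACCEPT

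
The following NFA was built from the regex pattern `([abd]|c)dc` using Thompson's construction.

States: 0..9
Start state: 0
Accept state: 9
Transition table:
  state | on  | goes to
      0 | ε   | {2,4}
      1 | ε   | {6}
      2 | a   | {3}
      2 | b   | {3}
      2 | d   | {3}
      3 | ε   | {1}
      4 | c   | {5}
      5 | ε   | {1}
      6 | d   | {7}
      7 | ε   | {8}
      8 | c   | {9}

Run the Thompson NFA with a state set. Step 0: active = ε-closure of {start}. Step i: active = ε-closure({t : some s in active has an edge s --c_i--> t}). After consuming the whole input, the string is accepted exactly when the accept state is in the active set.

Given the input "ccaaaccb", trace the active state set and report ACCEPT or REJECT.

Answer: REJECT

Trace:
initial (ε-close {0}): {0,2,4}
'c' @ 1: {1,5,6}
'c' @ 2: {}  — state set empty
rest 'aaaccb' ignored (set empty)
after full input: {}  (accept=9 not in)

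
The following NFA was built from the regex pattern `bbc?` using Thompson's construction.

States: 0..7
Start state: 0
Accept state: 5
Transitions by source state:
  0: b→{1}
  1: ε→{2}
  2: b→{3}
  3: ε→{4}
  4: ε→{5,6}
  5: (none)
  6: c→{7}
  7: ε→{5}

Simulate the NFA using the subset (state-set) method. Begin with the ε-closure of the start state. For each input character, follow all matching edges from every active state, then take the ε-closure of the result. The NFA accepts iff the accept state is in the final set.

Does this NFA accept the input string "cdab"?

start: ε-closure({0}) = {0}
'c' @ 1: {}  — dead — no transitions
rest 'dab' ignored (set empty)
final: {}; accept 5 not in set

Answer: REJECT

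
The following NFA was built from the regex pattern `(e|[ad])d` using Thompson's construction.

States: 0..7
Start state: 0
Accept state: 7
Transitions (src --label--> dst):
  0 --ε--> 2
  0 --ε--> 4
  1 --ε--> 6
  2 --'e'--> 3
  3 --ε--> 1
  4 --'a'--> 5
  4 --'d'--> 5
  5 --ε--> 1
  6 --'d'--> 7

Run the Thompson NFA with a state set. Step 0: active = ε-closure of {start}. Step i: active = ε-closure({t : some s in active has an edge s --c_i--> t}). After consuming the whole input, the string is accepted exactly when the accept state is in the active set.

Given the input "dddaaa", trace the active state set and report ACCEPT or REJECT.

Answer: REJECT

Trace:
S₀ = ε-closure({0}) = {0,2,4}
'd' @ 1: {1,5,6}
'd' @ 2: {7}  ✓accept
'd' @ 3: {}  — dead — no transitions
rest 'aaa' ignored (set empty)
end set {} — state 7 not in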